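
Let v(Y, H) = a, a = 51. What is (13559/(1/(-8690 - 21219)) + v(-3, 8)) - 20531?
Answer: -405556611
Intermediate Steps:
v(Y, H) = 51
(13559/(1/(-8690 - 21219)) + v(-3, 8)) - 20531 = (13559/(1/(-8690 - 21219)) + 51) - 20531 = (13559/(1/(-29909)) + 51) - 20531 = (13559/(-1/29909) + 51) - 20531 = (13559*(-29909) + 51) - 20531 = (-405536131 + 51) - 20531 = -405536080 - 20531 = -405556611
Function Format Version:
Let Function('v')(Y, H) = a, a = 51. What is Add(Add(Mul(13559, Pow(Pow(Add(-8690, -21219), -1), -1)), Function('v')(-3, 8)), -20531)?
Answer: -405556611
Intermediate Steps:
Function('v')(Y, H) = 51
Add(Add(Mul(13559, Pow(Pow(Add(-8690, -21219), -1), -1)), Function('v')(-3, 8)), -20531) = Add(Add(Mul(13559, Pow(Pow(Add(-8690, -21219), -1), -1)), 51), -20531) = Add(Add(Mul(13559, Pow(Pow(-29909, -1), -1)), 51), -20531) = Add(Add(Mul(13559, Pow(Rational(-1, 29909), -1)), 51), -20531) = Add(Add(Mul(13559, -29909), 51), -20531) = Add(Add(-405536131, 51), -20531) = Add(-405536080, -20531) = -405556611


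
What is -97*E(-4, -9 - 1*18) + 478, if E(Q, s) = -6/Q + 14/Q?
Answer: 672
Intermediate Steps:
E(Q, s) = 8/Q
-97*E(-4, -9 - 1*18) + 478 = -776/(-4) + 478 = -776*(-1)/4 + 478 = -97*(-2) + 478 = 194 + 478 = 672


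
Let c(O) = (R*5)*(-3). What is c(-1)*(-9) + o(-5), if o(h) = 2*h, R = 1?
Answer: 125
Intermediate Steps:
c(O) = -15 (c(O) = (1*5)*(-3) = 5*(-3) = -15)
c(-1)*(-9) + o(-5) = -15*(-9) + 2*(-5) = 135 - 10 = 125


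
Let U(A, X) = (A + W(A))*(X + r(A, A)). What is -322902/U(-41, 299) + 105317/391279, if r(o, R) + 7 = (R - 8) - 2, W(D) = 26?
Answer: 42241830871/471491195 ≈ 89.592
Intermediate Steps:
r(o, R) = -17 + R (r(o, R) = -7 + ((R - 8) - 2) = -7 + ((-8 + R) - 2) = -7 + (-10 + R) = -17 + R)
U(A, X) = (26 + A)*(-17 + A + X) (U(A, X) = (A + 26)*(X + (-17 + A)) = (26 + A)*(-17 + A + X))
-322902/U(-41, 299) + 105317/391279 = -322902/(-442 + (-41)² + 9*(-41) + 26*299 - 41*299) + 105317/391279 = -322902/(-442 + 1681 - 369 + 7774 - 12259) + 105317*(1/391279) = -322902/(-3615) + 105317/391279 = -322902*(-1/3615) + 105317/391279 = 107634/1205 + 105317/391279 = 42241830871/471491195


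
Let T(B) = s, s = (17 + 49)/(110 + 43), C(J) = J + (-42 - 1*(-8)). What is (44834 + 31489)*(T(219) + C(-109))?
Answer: -184981511/17 ≈ -1.0881e+7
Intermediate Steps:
C(J) = -34 + J (C(J) = J + (-42 + 8) = J - 34 = -34 + J)
s = 22/51 (s = 66/153 = 66*(1/153) = 22/51 ≈ 0.43137)
T(B) = 22/51
(44834 + 31489)*(T(219) + C(-109)) = (44834 + 31489)*(22/51 + (-34 - 109)) = 76323*(22/51 - 143) = 76323*(-7271/51) = -184981511/17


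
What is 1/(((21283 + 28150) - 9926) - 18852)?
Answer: 1/20655 ≈ 4.8414e-5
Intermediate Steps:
1/(((21283 + 28150) - 9926) - 18852) = 1/((49433 - 9926) - 18852) = 1/(39507 - 18852) = 1/20655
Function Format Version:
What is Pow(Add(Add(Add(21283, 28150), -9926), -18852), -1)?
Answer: Rational(1, 20655) ≈ 4.8414e-5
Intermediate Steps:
Pow(Add(Add(Add(21283, 28150), -9926), -18852), -1) = Pow(Add(Add(49433, -9926), -18852), -1) = Pow(Add(39507, -18852), -1) = Pow(20655, -1) = Rational(1, 20655)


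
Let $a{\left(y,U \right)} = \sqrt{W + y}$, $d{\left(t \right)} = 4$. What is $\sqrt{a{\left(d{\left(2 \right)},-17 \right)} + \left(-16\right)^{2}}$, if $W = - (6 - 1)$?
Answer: $\sqrt{256 + i} \approx 16.0 + 0.0313 i$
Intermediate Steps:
$W = -5$ ($W = \left(-1\right) 5 = -5$)
$a{\left(y,U \right)} = \sqrt{-5 + y}$
$\sqrt{a{\left(d{\left(2 \right)},-17 \right)} + \left(-16\right)^{2}} = \sqrt{\sqrt{-5 + 4} + \left(-16\right)^{2}} = \sqrt{\sqrt{-1} + 256} = \sqrt{i + 256} = \sqrt{256 + i}$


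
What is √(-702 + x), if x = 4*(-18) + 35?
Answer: I*√739 ≈ 27.185*I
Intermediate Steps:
x = -37 (x = -72 + 35 = -37)
√(-702 + x) = √(-702 - 37) = √(-739) = I*√739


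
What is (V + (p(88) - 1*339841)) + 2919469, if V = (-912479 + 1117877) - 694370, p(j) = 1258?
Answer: 2091914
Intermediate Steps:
V = -488972 (V = 205398 - 694370 = -488972)
(V + (p(88) - 1*339841)) + 2919469 = (-488972 + (1258 - 1*339841)) + 2919469 = (-488972 + (1258 - 339841)) + 2919469 = (-488972 - 338583) + 2919469 = -827555 + 2919469 = 2091914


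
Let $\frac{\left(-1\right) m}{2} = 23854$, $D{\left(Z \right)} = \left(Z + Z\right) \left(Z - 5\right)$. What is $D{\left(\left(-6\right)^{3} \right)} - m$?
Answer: $143180$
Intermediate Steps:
$D{\left(Z \right)} = 2 Z \left(-5 + Z\right)$
$m = -47708$ ($m = \left(-2\right) 23854 = -47708$)
$D{\left(\left(-6\right)^{3} \right)} - m = 2 \left(-6\right)^{3} \left(-5 + \left(-6\right)^{3}\right) - -47708 = 2 \left(-216\right) \left(-5 - 216\right) + 47708 = 2 \left(-216\right) \left(-221\right) + 47708 = 95472 + 47708 = 143180$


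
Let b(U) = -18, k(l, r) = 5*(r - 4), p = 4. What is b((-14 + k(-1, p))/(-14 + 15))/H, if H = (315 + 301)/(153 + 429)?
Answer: -2619/154 ≈ -17.007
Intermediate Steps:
k(l, r) = -20 + 5*r (k(l, r) = 5*(-4 + r) = -20 + 5*r)
H = 308/291 (H = 616/582 = 616*(1/582) = 308/291 ≈ 1.0584)
b((-14 + k(-1, p))/(-14 + 15))/H = -18/308/291 = -18*291/308 = -2619/154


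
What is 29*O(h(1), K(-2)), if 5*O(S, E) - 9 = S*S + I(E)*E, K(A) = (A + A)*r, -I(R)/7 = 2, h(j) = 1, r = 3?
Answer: 5162/5 ≈ 1032.4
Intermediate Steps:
I(R) = -14 (I(R) = -7*2 = -14)
K(A) = 6*A (K(A) = (A + A)*3 = (2*A)*3 = 6*A)
O(S, E) = 9/5 - 14*E/5 + S²/5 (O(S, E) = 9/5 + (S*S - 14*E)/5 = 9/5 + (S² - 14*E)/5 = 9/5 + (-14*E/5 + S²/5) = 9/5 - 14*E/5 + S²/5)
29*O(h(1), K(-2)) = 29*(9/5 - 84*(-2)/5 + (⅕)*1²) = 29*(9/5 - 14/5*(-12) + (⅕)*1) = 29*(9/5 + 168/5 + ⅕) = 29*(178/5) = 5162/5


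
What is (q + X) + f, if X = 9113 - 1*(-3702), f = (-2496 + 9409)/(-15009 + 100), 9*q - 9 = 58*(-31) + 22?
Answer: 564374365/44727 ≈ 12618.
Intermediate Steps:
q = -589/3 (q = 1 + (58*(-31) + 22)/9 = 1 + (-1798 + 22)/9 = 1 + (⅑)*(-1776) = 1 - 592/3 = -589/3 ≈ -196.33)
f = -6913/14909 (f = 6913/(-14909) = 6913*(-1/14909) = -6913/14909 ≈ -0.46368)
X = 12815 (X = 9113 + 3702 = 12815)
(q + X) + f = (-589/3 + 12815) - 6913/14909 = 37856/3 - 6913/14909 = 564374365/44727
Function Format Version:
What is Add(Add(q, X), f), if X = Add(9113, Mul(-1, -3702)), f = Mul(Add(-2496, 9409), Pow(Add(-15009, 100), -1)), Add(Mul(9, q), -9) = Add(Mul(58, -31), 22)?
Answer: Rational(564374365, 44727) ≈ 12618.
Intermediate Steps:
q = Rational(-589, 3) (q = Add(1, Mul(Rational(1, 9), Add(Mul(58, -31), 22))) = Add(1, Mul(Rational(1, 9), Add(-1798, 22))) = Add(1, Mul(Rational(1, 9), -1776)) = Add(1, Rational(-592, 3)) = Rational(-589, 3) ≈ -196.33)
f = Rational(-6913, 14909) (f = Mul(6913, Pow(-14909, -1)) = Mul(6913, Rational(-1, 14909)) = Rational(-6913, 14909) ≈ -0.46368)
X = 12815 (X = Add(9113, 3702) = 12815)
Add(Add(q, X), f) = Add(Add(Rational(-589, 3), 12815), Rational(-6913, 14909)) = Add(Rational(37856, 3), Rational(-6913, 14909)) = Rational(564374365, 44727)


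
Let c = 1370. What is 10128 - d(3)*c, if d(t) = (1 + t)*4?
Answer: -11792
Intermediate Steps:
d(t) = 4 + 4*t
10128 - d(3)*c = 10128 - (4 + 4*3)*1370 = 10128 - (4 + 12)*1370 = 10128 - 16*1370 = 10128 - 1*21920 = 10128 - 21920 = -11792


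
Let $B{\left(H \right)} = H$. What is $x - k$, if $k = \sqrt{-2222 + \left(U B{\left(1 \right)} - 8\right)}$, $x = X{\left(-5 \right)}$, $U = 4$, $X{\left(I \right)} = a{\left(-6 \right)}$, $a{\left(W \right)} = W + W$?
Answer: $-12 - i \sqrt{2226} \approx -12.0 - 47.18 i$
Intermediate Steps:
$a{\left(W \right)} = 2 W$
$X{\left(I \right)} = -12$ ($X{\left(I \right)} = 2 \left(-6\right) = -12$)
$x = -12$
$k = i \sqrt{2226}$ ($k = \sqrt{-2222 + \left(4 \cdot 1 - 8\right)} = \sqrt{-2222 + \left(4 - 8\right)} = \sqrt{-2222 - 4} = \sqrt{-2226} = i \sqrt{2226} \approx 47.18 i$)
$x - k = -12 - i \sqrt{2226}$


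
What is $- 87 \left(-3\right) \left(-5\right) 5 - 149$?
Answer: $-6674$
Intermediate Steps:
$- 87 \left(-3\right) \left(-5\right) 5 - 149 = - 87 \cdot 15 \cdot 5 - 149 = \left(-87\right) 75 - 149 = -6525 - 149 = -6674$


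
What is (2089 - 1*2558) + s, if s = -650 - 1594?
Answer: -2713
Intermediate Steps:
s = -2244
(2089 - 1*2558) + s = (2089 - 1*2558) - 2244 = (2089 - 2558) - 2244 = -469 - 2244 = -2713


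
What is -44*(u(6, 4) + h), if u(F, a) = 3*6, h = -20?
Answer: 88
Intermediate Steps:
u(F, a) = 18
-44*(u(6, 4) + h) = -44*(18 - 20) = -44*(-2) = 88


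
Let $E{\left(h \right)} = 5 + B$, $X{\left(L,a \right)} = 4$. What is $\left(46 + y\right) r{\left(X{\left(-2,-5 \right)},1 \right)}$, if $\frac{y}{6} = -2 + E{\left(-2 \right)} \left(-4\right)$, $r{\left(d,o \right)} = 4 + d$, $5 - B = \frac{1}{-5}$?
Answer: $- \frac{8432}{5} \approx -1686.4$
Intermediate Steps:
$B = \frac{26}{5}$ ($B = 5 - \frac{1}{-5} = 5 - - \frac{1}{5} = 5 + \frac{1}{5} = \frac{26}{5} \approx 5.2$)
$E{\left(h \right)} = \frac{51}{5}$ ($E{\left(h \right)} = 5 + \frac{26}{5} = \frac{51}{5}$)
$y = - \frac{1284}{5}$ ($y = 6 \left(-2 + \frac{51}{5} \left(-4\right)\right) = 6 \left(-2 - \frac{204}{5}\right) = 6 \left(- \frac{214}{5}\right) = - \frac{1284}{5} \approx -256.8$)
$\left(46 + y\right) r{\left(X{\left(-2,-5 \right)},1 \right)} = \left(46 - \frac{1284}{5}\right) \left(4 + 4\right) = \left(- \frac{1054}{5}\right) 8 = - \frac{8432}{5}$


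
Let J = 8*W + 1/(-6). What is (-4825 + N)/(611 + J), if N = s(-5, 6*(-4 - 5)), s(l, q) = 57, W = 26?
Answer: -28608/4913 ≈ -5.8229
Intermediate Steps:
N = 57
J = 1247/6 (J = 8*26 + 1/(-6) = 208 - ⅙ = 1247/6 ≈ 207.83)
(-4825 + N)/(611 + J) = (-4825 + 57)/(611 + 1247/6) = -4768/4913/6 = -4768*6/4913 = -28608/4913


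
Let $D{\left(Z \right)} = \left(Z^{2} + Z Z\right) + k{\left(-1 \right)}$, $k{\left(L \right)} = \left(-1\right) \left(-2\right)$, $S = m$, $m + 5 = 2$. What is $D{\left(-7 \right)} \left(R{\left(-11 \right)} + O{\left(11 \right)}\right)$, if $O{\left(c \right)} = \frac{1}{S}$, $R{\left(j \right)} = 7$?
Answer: $\frac{2000}{3} \approx 666.67$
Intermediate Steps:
$m = -3$ ($m = -5 + 2 = -3$)
$S = -3$
$k{\left(L \right)} = 2$
$D{\left(Z \right)} = 2 + 2 Z^{2}$ ($D{\left(Z \right)} = \left(Z^{2} + Z Z\right) + 2 = \left(Z^{2} + Z^{2}\right) + 2 = 2 Z^{2} + 2 = 2 + 2 Z^{2}$)
$O{\left(c \right)} = - \frac{1}{3}$ ($O{\left(c \right)} = \frac{1}{-3} = - \frac{1}{3}$)
$D{\left(-7 \right)} \left(R{\left(-11 \right)} + O{\left(11 \right)}\right) = \left(2 + 2 \left(-7\right)^{2}\right) \left(7 - \frac{1}{3}\right) = \left(2 + 2 \cdot 49\right) \frac{20}{3} = \left(2 + 98\right) \frac{20}{3} = 100 \cdot \frac{20}{3} = \frac{2000}{3}$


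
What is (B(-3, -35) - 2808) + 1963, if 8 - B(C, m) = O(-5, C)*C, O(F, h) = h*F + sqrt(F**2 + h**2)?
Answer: -792 + 3*sqrt(34) ≈ -774.51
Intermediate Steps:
O(F, h) = sqrt(F**2 + h**2) + F*h (O(F, h) = F*h + sqrt(F**2 + h**2) = sqrt(F**2 + h**2) + F*h)
B(C, m) = 8 - C*(sqrt(25 + C**2) - 5*C) (B(C, m) = 8 - (sqrt((-5)**2 + C**2) - 5*C)*C = 8 - (sqrt(25 + C**2) - 5*C)*C = 8 - C*(sqrt(25 + C**2) - 5*C))
(B(-3, -35) - 2808) + 1963 = ((8 - 3*(-sqrt(25 + (-3)**2) + 5*(-3))) - 2808) + 1963 = ((8 - 3*(-sqrt(25 + 9) - 15)) - 2808) + 1963 = ((8 - 3*(-sqrt(34) - 15)) - 2808) + 1963 = ((8 - 3*(-15 - sqrt(34))) - 2808) + 1963 = ((8 + (45 + 3*sqrt(34))) - 2808) + 1963 = ((53 + 3*sqrt(34)) - 2808) + 1963 = (-2755 + 3*sqrt(34)) + 1963 = -792 + 3*sqrt(34)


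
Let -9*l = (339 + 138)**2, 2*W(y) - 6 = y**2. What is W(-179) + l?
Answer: -18515/2 ≈ -9257.5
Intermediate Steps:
W(y) = 3 + y**2/2
l = -25281 (l = -(339 + 138)**2/9 = -1/9*477**2 = -1/9*227529 = -25281)
W(-179) + l = (3 + (1/2)*(-179)**2) - 25281 = (3 + (1/2)*32041) - 25281 = (3 + 32041/2) - 25281 = 32047/2 - 25281 = -18515/2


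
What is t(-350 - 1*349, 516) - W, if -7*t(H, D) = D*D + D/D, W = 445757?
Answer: -3386556/7 ≈ -4.8379e+5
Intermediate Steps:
t(H, D) = -⅐ - D²/7 (t(H, D) = -(D*D + D/D)/7 = -(D² + 1)/7 = -(1 + D²)/7 = -⅐ - D²/7)
t(-350 - 1*349, 516) - W = (-⅐ - ⅐*516²) - 1*445757 = (-⅐ - ⅐*266256) - 445757 = (-⅐ - 266256/7) - 445757 = -266257/7 - 445757 = -3386556/7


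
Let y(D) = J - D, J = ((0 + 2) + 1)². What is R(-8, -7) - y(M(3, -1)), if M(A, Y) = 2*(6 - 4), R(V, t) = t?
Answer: -12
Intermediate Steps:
M(A, Y) = 4 (M(A, Y) = 2*2 = 4)
J = 9 (J = (2 + 1)² = 3² = 9)
y(D) = 9 - D
R(-8, -7) - y(M(3, -1)) = -7 - (9 - 1*4) = -7 - (9 - 4) = -7 - 1*5 = -7 - 5 = -12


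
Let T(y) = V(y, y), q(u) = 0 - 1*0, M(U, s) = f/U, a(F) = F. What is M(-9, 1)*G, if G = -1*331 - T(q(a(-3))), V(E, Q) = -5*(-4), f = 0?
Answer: 0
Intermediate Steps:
M(U, s) = 0 (M(U, s) = 0/U = 0)
q(u) = 0 (q(u) = 0 + 0 = 0)
V(E, Q) = 20
T(y) = 20
G = -351 (G = -1*331 - 1*20 = -331 - 20 = -351)
M(-9, 1)*G = 0*(-351) = 0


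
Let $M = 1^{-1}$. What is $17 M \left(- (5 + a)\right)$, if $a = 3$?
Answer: $-136$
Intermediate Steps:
$M = 1$
$17 M \left(- (5 + a)\right) = 17 \cdot 1 \left(- (5 + 3)\right) = 17 \left(\left(-1\right) 8\right) = 17 \left(-8\right) = -136$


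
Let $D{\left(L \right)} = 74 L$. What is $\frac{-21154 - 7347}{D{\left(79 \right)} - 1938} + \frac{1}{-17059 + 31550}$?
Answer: $- \frac{413004083}{56630828} \approx -7.2929$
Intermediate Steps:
$\frac{-21154 - 7347}{D{\left(79 \right)} - 1938} + \frac{1}{-17059 + 31550} = \frac{-21154 - 7347}{74 \cdot 79 - 1938} + \frac{1}{-17059 + 31550} = - \frac{28501}{5846 - 1938} + \frac{1}{14491} = - \frac{28501}{3908} + \frac{1}{14491} = - \frac{413004083}{56630828}$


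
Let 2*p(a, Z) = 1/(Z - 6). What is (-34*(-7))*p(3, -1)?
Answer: -17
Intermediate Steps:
p(a, Z) = 1/(2*(-6 + Z)) (p(a, Z) = 1/(2*(Z - 6)) = 1/(2*(-6 + Z)))
(-34*(-7))*p(3, -1) = (-34*(-7))*(1/(2*(-6 - 1))) = 238*((½)/(-7)) = 238*((½)*(-⅐)) = 238*(-1/14) = -17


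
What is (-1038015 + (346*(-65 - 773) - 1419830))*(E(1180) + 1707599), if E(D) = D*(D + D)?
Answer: -12344182525407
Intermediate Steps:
E(D) = 2*D² (E(D) = D*(2*D) = 2*D²)
(-1038015 + (346*(-65 - 773) - 1419830))*(E(1180) + 1707599) = (-1038015 + (346*(-65 - 773) - 1419830))*(2*1180² + 1707599) = (-1038015 + (346*(-838) - 1419830))*(2*1392400 + 1707599) = (-1038015 + (-289948 - 1419830))*(2784800 + 1707599) = (-1038015 - 1709778)*4492399 = -2747793*4492399 = -12344182525407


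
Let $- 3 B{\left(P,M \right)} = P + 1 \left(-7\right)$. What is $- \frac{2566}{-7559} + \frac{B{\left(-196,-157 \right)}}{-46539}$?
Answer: $\frac{356722745}{1055364903} \approx 0.33801$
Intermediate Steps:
$B{\left(P,M \right)} = \frac{7}{3} - \frac{P}{3}$ ($B{\left(P,M \right)} = - \frac{P + 1 \left(-7\right)}{3} = - \frac{P - 7}{3} = - \frac{-7 + P}{3} = \frac{7}{3} - \frac{P}{3}$)
$- \frac{2566}{-7559} + \frac{B{\left(-196,-157 \right)}}{-46539} = - \frac{2566}{-7559} + \frac{\frac{7}{3} - - \frac{196}{3}}{-46539} = \left(-2566\right) \left(- \frac{1}{7559}\right) + \left(\frac{7}{3} + \frac{196}{3}\right) \left(- \frac{1}{46539}\right) = \frac{2566}{7559} + \frac{203}{3} \left(- \frac{1}{46539}\right) = \frac{2566}{7559} - \frac{203}{139617} = \frac{356722745}{1055364903}$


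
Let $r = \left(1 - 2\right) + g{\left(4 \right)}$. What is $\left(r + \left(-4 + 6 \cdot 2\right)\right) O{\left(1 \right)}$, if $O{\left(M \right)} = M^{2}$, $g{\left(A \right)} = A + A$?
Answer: $15$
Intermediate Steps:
$g{\left(A \right)} = 2 A$
$r = 7$ ($r = \left(1 - 2\right) + 2 \cdot 4 = -1 + 8 = 7$)
$\left(r + \left(-4 + 6 \cdot 2\right)\right) O{\left(1 \right)} = \left(7 + \left(-4 + 6 \cdot 2\right)\right) 1^{2} = \left(7 + \left(-4 + 12\right)\right) 1 = \left(7 + 8\right) 1 = 15 \cdot 1 = 15$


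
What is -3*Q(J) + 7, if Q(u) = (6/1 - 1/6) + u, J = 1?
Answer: -27/2 ≈ -13.500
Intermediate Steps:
Q(u) = 35/6 + u (Q(u) = (6*1 - 1*⅙) + u = (6 - ⅙) + u = 35/6 + u)
-3*Q(J) + 7 = -3*(35/6 + 1) + 7 = -3*41/6 + 7 = -41/2 + 7 = -27/2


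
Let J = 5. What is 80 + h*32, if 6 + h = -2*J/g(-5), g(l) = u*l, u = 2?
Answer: -80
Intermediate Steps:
g(l) = 2*l
h = -5 (h = -6 - 10/(2*(-5)) = -6 - 10/(-10) = -6 - 10*(-1)/10 = -6 - 2*(-½) = -6 + 1 = -5)
80 + h*32 = 80 - 5*32 = 80 - 160 = -80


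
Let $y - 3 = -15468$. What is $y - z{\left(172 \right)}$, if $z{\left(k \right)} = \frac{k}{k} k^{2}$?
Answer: $-45049$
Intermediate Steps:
$y = -15465$ ($y = 3 - 15468 = -15465$)
$z{\left(k \right)} = k^{2}$ ($z{\left(k \right)} = 1 k^{2} = k^{2}$)
$y - z{\left(172 \right)} = -15465 - 172^{2} = -15465 - 29584 = -45049$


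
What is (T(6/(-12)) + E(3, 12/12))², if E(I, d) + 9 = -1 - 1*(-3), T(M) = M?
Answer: 225/4 ≈ 56.250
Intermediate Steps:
E(I, d) = -7 (E(I, d) = -9 + (-1 - 1*(-3)) = -9 + (-1 + 3) = -9 + 2 = -7)
(T(6/(-12)) + E(3, 12/12))² = (6/(-12) - 7)² = (6*(-1/12) - 7)² = (-½ - 7)² = (-15/2)² = 225/4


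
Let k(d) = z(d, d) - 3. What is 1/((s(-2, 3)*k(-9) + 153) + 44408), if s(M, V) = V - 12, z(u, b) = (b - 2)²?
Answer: 1/43499 ≈ 2.2989e-5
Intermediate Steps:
z(u, b) = (-2 + b)²
k(d) = -3 + (-2 + d)² (k(d) = (-2 + d)² - 3 = -3 + (-2 + d)²)
s(M, V) = -12 + V
1/((s(-2, 3)*k(-9) + 153) + 44408) = 1/(((-12 + 3)*(-3 + (-2 - 9)²) + 153) + 44408) = 1/((-9*(-3 + (-11)²) + 153) + 44408) = 1/((-9*(-3 + 121) + 153) + 44408) = 1/((-9*118 + 153) + 44408) = 1/((-1062 + 153) + 44408) = 1/(-909 + 44408) = 1/43499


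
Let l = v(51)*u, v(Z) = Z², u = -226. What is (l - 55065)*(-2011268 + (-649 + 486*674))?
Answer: 1082855384523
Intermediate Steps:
l = -587826 (l = 51²*(-226) = 2601*(-226) = -587826)
(l - 55065)*(-2011268 + (-649 + 486*674)) = (-587826 - 55065)*(-2011268 + (-649 + 486*674)) = -642891*(-2011268 + (-649 + 327564)) = -642891*(-2011268 + 326915) = -642891*(-1684353) = 1082855384523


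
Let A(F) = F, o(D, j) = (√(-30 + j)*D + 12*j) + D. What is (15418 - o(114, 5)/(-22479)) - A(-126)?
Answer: 116471250/7493 + 190*I/7493 ≈ 15544.0 + 0.025357*I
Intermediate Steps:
o(D, j) = D + 12*j + D*√(-30 + j) (o(D, j) = (D*√(-30 + j) + 12*j) + D = (12*j + D*√(-30 + j)) + D = D + 12*j + D*√(-30 + j))
(15418 - o(114, 5)/(-22479)) - A(-126) = (15418 - (114 + 12*5 + 114*√(-30 + 5))/(-22479)) - 1*(-126) = (15418 - (114 + 60 + 114*√(-25))*(-1)/22479) + 126 = (15418 - (114 + 60 + 114*(5*I))*(-1)/22479) + 126 = (15418 - (114 + 60 + 570*I)*(-1)/22479) + 126 = (15418 - (174 + 570*I)*(-1)/22479) + 126 = (15418 - (-58/7493 - 190*I/7493)) + 126 = (15418 + (58/7493 + 190*I/7493)) + 126 = (115527132/7493 + 190*I/7493) + 126 = 116471250/7493 + 190*I/7493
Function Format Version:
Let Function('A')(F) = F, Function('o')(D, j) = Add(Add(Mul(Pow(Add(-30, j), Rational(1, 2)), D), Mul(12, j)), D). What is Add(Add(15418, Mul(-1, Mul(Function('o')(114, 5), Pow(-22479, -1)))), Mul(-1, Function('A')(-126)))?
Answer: Add(Rational(116471250, 7493), Mul(Rational(190, 7493), I)) ≈ Add(15544., Mul(0.025357, I))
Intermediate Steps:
Function('o')(D, j) = Add(D, Mul(12, j), Mul(D, Pow(Add(-30, j), Rational(1, 2)))) (Function('o')(D, j) = Add(Add(Mul(D, Pow(Add(-30, j), Rational(1, 2))), Mul(12, j)), D) = Add(Add(Mul(12, j), Mul(D, Pow(Add(-30, j), Rational(1, 2)))), D) = Add(D, Mul(12, j), Mul(D, Pow(Add(-30, j), Rational(1, 2)))))
Add(Add(15418, Mul(-1, Mul(Function('o')(114, 5), Pow(-22479, -1)))), Mul(-1, Function('A')(-126))) = Add(Add(15418, Mul(-1, Mul(Add(114, Mul(12, 5), Mul(114, Pow(Add(-30, 5), Rational(1, 2)))), Pow(-22479, -1)))), Mul(-1, -126)) = Add(Add(15418, Mul(-1, Mul(Add(114, 60, Mul(114, Pow(-25, Rational(1, 2)))), Rational(-1, 22479)))), 126) = Add(Add(15418, Mul(-1, Mul(Add(114, 60, Mul(114, Mul(5, I))), Rational(-1, 22479)))), 126) = Add(Add(15418, Mul(-1, Mul(Add(114, 60, Mul(570, I)), Rational(-1, 22479)))), 126) = Add(Add(15418, Mul(-1, Mul(Add(174, Mul(570, I)), Rational(-1, 22479)))), 126) = Add(Add(15418, Mul(-1, Add(Rational(-58, 7493), Mul(Rational(-190, 7493), I)))), 126) = Add(Add(15418, Add(Rational(58, 7493), Mul(Rational(190, 7493), I))), 126) = Add(Add(Rational(115527132, 7493), Mul(Rational(190, 7493), I)), 126) = Add(Rational(116471250, 7493), Mul(Rational(190, 7493), I))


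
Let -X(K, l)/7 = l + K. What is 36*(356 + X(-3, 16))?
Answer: 9540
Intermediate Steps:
X(K, l) = -7*K - 7*l (X(K, l) = -7*(l + K) = -7*(K + l) = -7*K - 7*l)
36*(356 + X(-3, 16)) = 36*(356 + (-7*(-3) - 7*16)) = 36*(356 + (21 - 112)) = 36*(356 - 91) = 36*265 = 9540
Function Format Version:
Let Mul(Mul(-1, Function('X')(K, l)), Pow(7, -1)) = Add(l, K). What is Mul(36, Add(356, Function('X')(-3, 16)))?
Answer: 9540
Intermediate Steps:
Function('X')(K, l) = Add(Mul(-7, K), Mul(-7, l)) (Function('X')(K, l) = Mul(-7, Add(l, K)) = Mul(-7, Add(K, l)) = Add(Mul(-7, K), Mul(-7, l)))
Mul(36, Add(356, Function('X')(-3, 16))) = Mul(36, Add(356, Add(Mul(-7, -3), Mul(-7, 16)))) = Mul(36, Add(356, Add(21, -112))) = Mul(36, Add(356, -91)) = Mul(36, 265) = 9540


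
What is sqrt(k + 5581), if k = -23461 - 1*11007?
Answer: I*sqrt(28887) ≈ 169.96*I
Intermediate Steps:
k = -34468 (k = -23461 - 11007 = -34468)
sqrt(k + 5581) = sqrt(-34468 + 5581) = sqrt(-28887) = I*sqrt(28887)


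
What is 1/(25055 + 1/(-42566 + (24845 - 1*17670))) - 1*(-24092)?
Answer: 21362894509759/886721504 ≈ 24092.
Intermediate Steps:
1/(25055 + 1/(-42566 + (24845 - 1*17670))) - 1*(-24092) = 1/(25055 + 1/(-42566 + (24845 - 17670))) + 24092 = 1/(25055 + 1/(-42566 + 7175)) + 24092 = 1/(25055 + 1/(-35391)) + 24092 = 1/(25055 - 1/35391) + 24092 = 1/(886721504/35391) + 24092 = 35391/886721504 + 24092 = 21362894509759/886721504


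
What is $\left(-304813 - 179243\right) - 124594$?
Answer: $-608650$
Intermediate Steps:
$\left(-304813 - 179243\right) - 124594 = -484056 - 124594 = -608650$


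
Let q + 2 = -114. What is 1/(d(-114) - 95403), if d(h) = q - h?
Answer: -1/95405 ≈ -1.0482e-5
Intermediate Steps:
q = -116 (q = -2 - 114 = -116)
d(h) = -116 - h
1/(d(-114) - 95403) = 1/((-116 - 1*(-114)) - 95403) = 1/((-116 + 114) - 95403) = 1/(-2 - 95403) = 1/(-95405) = -1/95405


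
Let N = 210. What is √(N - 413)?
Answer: I*√203 ≈ 14.248*I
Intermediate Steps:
√(N - 413) = √(210 - 413) = √(-203) = I*√203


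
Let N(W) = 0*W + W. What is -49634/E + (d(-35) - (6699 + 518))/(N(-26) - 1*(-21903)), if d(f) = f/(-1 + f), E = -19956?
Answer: 2825519903/1309732236 ≈ 2.1573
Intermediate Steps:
N(W) = W (N(W) = 0 + W = W)
-49634/E + (d(-35) - (6699 + 518))/(N(-26) - 1*(-21903)) = -49634/(-19956) + (-35/(-1 - 35) - (6699 + 518))/(-26 - 1*(-21903)) = -49634*(-1/19956) + (-35/(-36) - 1*7217)/(-26 + 21903) = 24817/9978 + (-35*(-1/36) - 7217)/21877 = 24817/9978 + (35/36 - 7217)*(1/21877) = 24817/9978 - 259777/36*1/21877 = 24817/9978 - 259777/787572 = 2825519903/1309732236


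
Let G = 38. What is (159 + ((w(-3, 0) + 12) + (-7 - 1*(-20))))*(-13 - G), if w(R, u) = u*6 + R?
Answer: -9231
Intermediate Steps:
w(R, u) = R + 6*u (w(R, u) = 6*u + R = R + 6*u)
(159 + ((w(-3, 0) + 12) + (-7 - 1*(-20))))*(-13 - G) = (159 + (((-3 + 6*0) + 12) + (-7 - 1*(-20))))*(-13 - 1*38) = (159 + (((-3 + 0) + 12) + (-7 + 20)))*(-13 - 38) = (159 + ((-3 + 12) + 13))*(-51) = (159 + (9 + 13))*(-51) = (159 + 22)*(-51) = 181*(-51) = -9231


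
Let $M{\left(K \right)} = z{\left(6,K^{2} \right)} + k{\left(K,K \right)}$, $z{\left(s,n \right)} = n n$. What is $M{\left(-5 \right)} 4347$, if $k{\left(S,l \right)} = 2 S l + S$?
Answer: $2912490$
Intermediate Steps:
$z{\left(s,n \right)} = n^{2}$
$k{\left(S,l \right)} = S + 2 S l$ ($k{\left(S,l \right)} = 2 S l + S = S + 2 S l$)
$M{\left(K \right)} = K^{4} + K \left(1 + 2 K\right)$ ($M{\left(K \right)} = \left(K^{2}\right)^{2} + K \left(1 + 2 K\right) = K^{4} + K \left(1 + 2 K\right)$)
$M{\left(-5 \right)} 4347 = - 5 \left(1 + \left(-5\right)^{3} + 2 \left(-5\right)\right) 4347 = - 5 \left(1 - 125 - 10\right) 4347 = \left(-5\right) \left(-134\right) 4347 = 670 \cdot 4347 = 2912490$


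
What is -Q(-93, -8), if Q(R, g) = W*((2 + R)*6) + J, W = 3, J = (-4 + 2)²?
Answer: 1634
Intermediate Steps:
J = 4 (J = (-2)² = 4)
Q(R, g) = 40 + 18*R (Q(R, g) = 3*((2 + R)*6) + 4 = 3*(12 + 6*R) + 4 = (36 + 18*R) + 4 = 40 + 18*R)
-Q(-93, -8) = -(40 + 18*(-93)) = -(40 - 1674) = -1*(-1634) = 1634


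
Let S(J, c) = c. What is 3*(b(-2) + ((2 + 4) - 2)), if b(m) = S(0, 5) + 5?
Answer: 42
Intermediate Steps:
b(m) = 10 (b(m) = 5 + 5 = 10)
3*(b(-2) + ((2 + 4) - 2)) = 3*(10 + ((2 + 4) - 2)) = 3*(10 + (6 - 2)) = 3*(10 + 4) = 3*14 = 42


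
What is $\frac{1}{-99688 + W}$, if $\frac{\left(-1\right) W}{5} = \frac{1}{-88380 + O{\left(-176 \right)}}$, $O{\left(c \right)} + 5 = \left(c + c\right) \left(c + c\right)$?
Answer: $- \frac{35519}{3540818077} \approx -1.0031 \cdot 10^{-5}$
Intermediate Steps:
$O{\left(c \right)} = -5 + 4 c^{2}$ ($O{\left(c \right)} = -5 + \left(c + c\right) \left(c + c\right) = -5 + 2 c 2 c = -5 + 4 c^{2}$)
$W = - \frac{5}{35519}$ ($W = - \frac{5}{-88380 - \left(5 - 4 \left(-176\right)^{2}\right)} = - \frac{5}{-88380 + \left(-5 + 4 \cdot 30976\right)} = - \frac{5}{-88380 + \left(-5 + 123904\right)} = - \frac{5}{-88380 + 123899} = - \frac{5}{35519} \approx -0.00014077$)
$\frac{1}{-99688 + W} = \frac{1}{-99688 - \frac{5}{35519}} = \frac{1}{- \frac{3540818077}{35519}} = - \frac{35519}{3540818077}$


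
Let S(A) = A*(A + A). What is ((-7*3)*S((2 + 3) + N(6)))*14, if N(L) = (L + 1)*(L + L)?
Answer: -4657548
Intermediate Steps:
N(L) = 2*L*(1 + L) (N(L) = (1 + L)*(2*L) = 2*L*(1 + L))
S(A) = 2*A² (S(A) = A*(2*A) = 2*A²)
((-7*3)*S((2 + 3) + N(6)))*14 = ((-7*3)*(2*((2 + 3) + 2*6*(1 + 6))²))*14 = -42*(5 + 2*6*7)²*14 = -42*(5 + 84)²*14 = -42*89²*14 = -42*7921*14 = -21*15842*14 = -332682*14 = -4657548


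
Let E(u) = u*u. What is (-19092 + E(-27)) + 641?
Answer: -17722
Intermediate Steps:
E(u) = u²
(-19092 + E(-27)) + 641 = (-19092 + (-27)²) + 641 = (-19092 + 729) + 641 = -18363 + 641 = -17722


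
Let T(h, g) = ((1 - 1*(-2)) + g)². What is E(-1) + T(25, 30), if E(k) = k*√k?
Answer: 1089 - I ≈ 1089.0 - 1.0*I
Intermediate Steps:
E(k) = k^(3/2)
T(h, g) = (3 + g)² (T(h, g) = ((1 + 2) + g)² = (3 + g)²)
E(-1) + T(25, 30) = (-1)^(3/2) + (3 + 30)² = -I + 33² = -I + 1089 = 1089 - I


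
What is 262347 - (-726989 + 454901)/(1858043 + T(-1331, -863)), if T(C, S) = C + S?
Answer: 486876689691/1855849 ≈ 2.6235e+5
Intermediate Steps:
262347 - (-726989 + 454901)/(1858043 + T(-1331, -863)) = 262347 - (-726989 + 454901)/(1858043 + (-1331 - 863)) = 262347 - (-272088)/(1858043 - 2194) = 262347 - (-272088)/1855849 = 262347 - 1*(-272088/1855849) = 262347 + 272088/1855849 = 486876689691/1855849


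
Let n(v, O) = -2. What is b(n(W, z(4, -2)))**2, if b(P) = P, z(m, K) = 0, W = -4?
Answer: 4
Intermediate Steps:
b(n(W, z(4, -2)))**2 = (-2)**2 = 4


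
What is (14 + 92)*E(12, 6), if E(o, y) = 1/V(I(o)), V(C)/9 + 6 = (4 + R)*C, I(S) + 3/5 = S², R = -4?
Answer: -53/27 ≈ -1.9630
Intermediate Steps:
I(S) = -⅗ + S²
V(C) = -54 (V(C) = -54 + 9*((4 - 4)*C) = -54 + 9*(0*C) = -54 + 9*0 = -54 + 0 = -54)
E(o, y) = -1/54 (E(o, y) = 1/(-54) = -1/54)
(14 + 92)*E(12, 6) = (14 + 92)*(-1/54) = 106*(-1/54) = -53/27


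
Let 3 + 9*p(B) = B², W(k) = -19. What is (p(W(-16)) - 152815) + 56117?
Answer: -869924/9 ≈ -96658.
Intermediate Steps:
p(B) = -⅓ + B²/9
(p(W(-16)) - 152815) + 56117 = ((-⅓ + (⅑)*(-19)²) - 152815) + 56117 = ((-⅓ + (⅑)*361) - 152815) + 56117 = ((-⅓ + 361/9) - 152815) + 56117 = (358/9 - 152815) + 56117 = -1374977/9 + 56117 = -869924/9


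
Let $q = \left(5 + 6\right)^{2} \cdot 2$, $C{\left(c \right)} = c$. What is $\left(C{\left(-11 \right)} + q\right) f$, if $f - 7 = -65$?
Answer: $-13398$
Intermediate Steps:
$q = 242$ ($q = 11^{2} \cdot 2 = 121 \cdot 2 = 242$)
$f = -58$ ($f = 7 - 65 = -58$)
$\left(C{\left(-11 \right)} + q\right) f = \left(-11 + 242\right) \left(-58\right) = 231 \left(-58\right) = -13398$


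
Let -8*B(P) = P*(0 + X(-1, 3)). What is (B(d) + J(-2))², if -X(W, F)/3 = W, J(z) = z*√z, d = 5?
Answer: -287/64 + 15*I*√2/2 ≈ -4.4844 + 10.607*I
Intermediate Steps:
J(z) = z^(3/2)
X(W, F) = -3*W
B(P) = -3*P/8 (B(P) = -P*(0 - 3*(-1))/8 = -P*(0 + 3)/8 = -P*3/8 = -3*P/8)
(B(d) + J(-2))² = (-3/8*5 + (-2)^(3/2))² = (-15/8 - 2*I*√2)²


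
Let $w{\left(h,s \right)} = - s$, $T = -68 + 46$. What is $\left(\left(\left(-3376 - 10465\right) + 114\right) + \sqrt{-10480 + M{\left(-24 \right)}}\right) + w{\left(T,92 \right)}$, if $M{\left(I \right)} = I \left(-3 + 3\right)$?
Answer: $-13819 + 4 i \sqrt{655} \approx -13819.0 + 102.37 i$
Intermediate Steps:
$T = -22$
$M{\left(I \right)} = 0$ ($M{\left(I \right)} = I 0 = 0$)
$\left(\left(\left(-3376 - 10465\right) + 114\right) + \sqrt{-10480 + M{\left(-24 \right)}}\right) + w{\left(T,92 \right)} = \left(\left(\left(-3376 - 10465\right) + 114\right) + \sqrt{-10480 + 0}\right) - 92 = \left(\left(-13841 + 114\right) + \sqrt{-10480}\right) - 92 = \left(-13727 + 4 i \sqrt{655}\right) - 92 = -13819 + 4 i \sqrt{655}$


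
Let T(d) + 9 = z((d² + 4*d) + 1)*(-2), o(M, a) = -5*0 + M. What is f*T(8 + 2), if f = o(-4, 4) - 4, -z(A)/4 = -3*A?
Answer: 27144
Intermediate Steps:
z(A) = 12*A (z(A) = -(-12)*A = 12*A)
o(M, a) = M (o(M, a) = 0 + M = M)
T(d) = -33 - 96*d - 24*d² (T(d) = -9 + (12*((d² + 4*d) + 1))*(-2) = -9 + (12*(1 + d² + 4*d))*(-2) = -9 + (12 + 12*d² + 48*d)*(-2) = -9 + (-24 - 96*d - 24*d²) = -33 - 96*d - 24*d²)
f = -8 (f = -4 - 4 = -8)
f*T(8 + 2) = -8*(-33 - 96*(8 + 2) - 24*(8 + 2)²) = -8*(-33 - 96*10 - 24*10²) = -8*(-33 - 960 - 24*100) = -8*(-33 - 960 - 2400) = -8*(-3393) = 27144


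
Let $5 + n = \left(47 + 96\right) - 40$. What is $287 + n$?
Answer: $385$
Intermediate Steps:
$n = 98$ ($n = -5 + \left(\left(47 + 96\right) - 40\right) = -5 + \left(143 - 40\right) = -5 + 103 = 98$)
$287 + n = 287 + 98 = 385$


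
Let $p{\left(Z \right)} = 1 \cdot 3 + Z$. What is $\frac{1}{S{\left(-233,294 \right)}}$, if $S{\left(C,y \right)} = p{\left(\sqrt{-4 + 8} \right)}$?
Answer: $\frac{1}{5} \approx 0.2$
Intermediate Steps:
$p{\left(Z \right)} = 3 + Z$
$S{\left(C,y \right)} = 5$ ($S{\left(C,y \right)} = 3 + \sqrt{-4 + 8} = 3 + \sqrt{4} = 3 + 2 = 5$)
$\frac{1}{S{\left(-233,294 \right)}} = \frac{1}{5}$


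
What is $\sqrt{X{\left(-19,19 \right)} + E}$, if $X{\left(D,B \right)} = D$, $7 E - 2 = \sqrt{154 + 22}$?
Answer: $\frac{\sqrt{-917 + 28 \sqrt{11}}}{7} \approx 4.1011 i$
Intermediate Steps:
$E = \frac{2}{7} + \frac{4 \sqrt{11}}{7}$ ($E = \frac{2}{7} + \frac{\sqrt{154 + 22}}{7} = \frac{2}{7} + \frac{\sqrt{176}}{7} = \frac{2}{7} + \frac{4 \sqrt{11}}{7} \approx 2.1809$)
$\sqrt{X{\left(-19,19 \right)} + E} = \sqrt{-19 + \left(\frac{2}{7} + \frac{4 \sqrt{11}}{7}\right)} = \sqrt{- \frac{131}{7} + \frac{4 \sqrt{11}}{7}}$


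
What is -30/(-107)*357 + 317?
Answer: 44629/107 ≈ 417.09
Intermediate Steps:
-30/(-107)*357 + 317 = -30*(-1/107)*357 + 317 = (30/107)*357 + 317 = 10710/107 + 317 = 44629/107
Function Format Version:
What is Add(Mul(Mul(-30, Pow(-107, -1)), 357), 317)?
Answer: Rational(44629, 107) ≈ 417.09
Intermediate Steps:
Add(Mul(Mul(-30, Pow(-107, -1)), 357), 317) = Add(Mul(Mul(-30, Rational(-1, 107)), 357), 317) = Add(Mul(Rational(30, 107), 357), 317) = Add(Rational(10710, 107), 317) = Rational(44629, 107)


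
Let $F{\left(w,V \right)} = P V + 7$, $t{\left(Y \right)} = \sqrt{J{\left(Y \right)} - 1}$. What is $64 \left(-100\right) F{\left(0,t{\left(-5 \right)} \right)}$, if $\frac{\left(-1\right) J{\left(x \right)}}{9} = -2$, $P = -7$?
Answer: $-44800 + 44800 \sqrt{17} \approx 1.3992 \cdot 10^{5}$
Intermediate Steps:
$J{\left(x \right)} = 18$ ($J{\left(x \right)} = \left(-9\right) \left(-2\right) = 18$)
$t{\left(Y \right)} = \sqrt{17}$ ($t{\left(Y \right)} = \sqrt{18 - 1} = \sqrt{17}$)
$F{\left(w,V \right)} = 7 - 7 V$ ($F{\left(w,V \right)} = - 7 V + 7 = 7 - 7 V$)
$64 \left(-100\right) F{\left(0,t{\left(-5 \right)} \right)} = 64 \left(-100\right) \left(7 - 7 \sqrt{17}\right) = - 6400 \left(7 - 7 \sqrt{17}\right) = -44800 + 44800 \sqrt{17}$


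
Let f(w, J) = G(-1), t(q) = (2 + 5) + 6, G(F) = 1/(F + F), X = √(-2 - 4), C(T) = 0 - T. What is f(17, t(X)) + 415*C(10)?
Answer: -8301/2 ≈ -4150.5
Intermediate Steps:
C(T) = -T
X = I*√6 (X = √(-6) = I*√6 ≈ 2.4495*I)
G(F) = 1/(2*F)
t(q) = 13 (t(q) = 7 + 6 = 13)
f(w, J) = -½ (f(w, J) = (½)/(-1) = (½)*(-1) = -½)
f(17, t(X)) + 415*C(10) = -½ + 415*(-1*10) = -½ + 415*(-10) = -½ - 4150 = -8301/2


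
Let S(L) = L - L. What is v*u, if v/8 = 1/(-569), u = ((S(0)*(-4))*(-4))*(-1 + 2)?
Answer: 0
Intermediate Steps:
S(L) = 0
u = 0 (u = ((0*(-4))*(-4))*(-1 + 2) = (0*(-4))*1 = 0*1 = 0)
v = -8/569 (v = 8/(-569) = 8*(-1/569) = -8/569 ≈ -0.014060)
v*u = -8/569*0 = 0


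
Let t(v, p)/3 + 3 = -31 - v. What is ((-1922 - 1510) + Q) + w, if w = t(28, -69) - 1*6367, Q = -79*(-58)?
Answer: -5403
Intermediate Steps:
t(v, p) = -102 - 3*v (t(v, p) = -9 + 3*(-31 - v) = -9 + (-93 - 3*v) = -102 - 3*v)
Q = 4582
w = -6553 (w = (-102 - 3*28) - 1*6367 = (-102 - 84) - 6367 = -186 - 6367 = -6553)
((-1922 - 1510) + Q) + w = ((-1922 - 1510) + 4582) - 6553 = (-3432 + 4582) - 6553 = 1150 - 6553 = -5403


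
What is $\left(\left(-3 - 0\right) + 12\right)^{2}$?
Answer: $81$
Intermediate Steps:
$\left(\left(-3 - 0\right) + 12\right)^{2} = \left(\left(-3 + 0\right) + 12\right)^{2} = \left(-3 + 12\right)^{2} = 9^{2} = 81$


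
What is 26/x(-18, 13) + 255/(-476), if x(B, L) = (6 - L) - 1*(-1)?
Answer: -409/84 ≈ -4.8690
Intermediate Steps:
x(B, L) = 7 - L (x(B, L) = (6 - L) + 1 = 7 - L)
26/x(-18, 13) + 255/(-476) = 26/(7 - 1*13) + 255/(-476) = 26/(7 - 13) + 255*(-1/476) = 26/(-6) - 15/28 = 26*(-⅙) - 15/28 = -13/3 - 15/28 = -409/84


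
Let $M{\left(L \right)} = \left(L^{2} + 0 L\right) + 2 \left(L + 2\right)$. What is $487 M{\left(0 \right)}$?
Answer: $1948$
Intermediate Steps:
$M{\left(L \right)} = 4 + L^{2} + 2 L$ ($M{\left(L \right)} = \left(L^{2} + 0\right) + 2 \left(2 + L\right) = L^{2} + \left(4 + 2 L\right) = 4 + L^{2} + 2 L$)
$487 M{\left(0 \right)} = 487 \left(4 + 0^{2} + 2 \cdot 0\right) = 487 \left(4 + 0 + 0\right) = 487 \cdot 4 = 1948$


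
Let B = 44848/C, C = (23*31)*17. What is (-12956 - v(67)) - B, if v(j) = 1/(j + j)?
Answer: -21049338337/1624214 ≈ -12960.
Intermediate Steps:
v(j) = 1/(2*j)
C = 12121 (C = 713*17 = 12121)
B = 44848/12121 ≈ 3.7000
(-12956 - v(67)) - B = (-12956 - 1/(2*67)) - 1*44848/12121 = (-12956 - 1/(2*67)) - 44848/12121 = (-12956 - 1*1/134) - 44848/12121 = (-12956 - 1/134) - 44848/12121 = -1736105/134 - 44848/12121 = -21049338337/1624214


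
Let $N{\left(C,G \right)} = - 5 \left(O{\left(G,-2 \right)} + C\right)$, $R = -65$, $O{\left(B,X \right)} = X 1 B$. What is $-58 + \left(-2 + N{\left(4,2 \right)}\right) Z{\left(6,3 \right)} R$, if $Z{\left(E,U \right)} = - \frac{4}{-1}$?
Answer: $462$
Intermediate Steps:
$Z{\left(E,U \right)} = 4$ ($Z{\left(E,U \right)} = \left(-4\right) \left(-1\right) = 4$)
$O{\left(B,X \right)} = B X$ ($O{\left(B,X \right)} = X B = B X$)
$N{\left(C,G \right)} = - 5 C + 10 G$ ($N{\left(C,G \right)} = - 5 \left(G \left(-2\right) + C\right) = - 5 \left(- 2 G + C\right) = - 5 \left(C - 2 G\right) = - 5 C + 10 G$)
$-58 + \left(-2 + N{\left(4,2 \right)}\right) Z{\left(6,3 \right)} R = -58 + \left(-2 + \left(\left(-5\right) 4 + 10 \cdot 2\right)\right) 4 \left(-65\right) = -58 + \left(-2 + \left(-20 + 20\right)\right) 4 \left(-65\right) = -58 + \left(-2 + 0\right) 4 \left(-65\right) = -58 + \left(-2\right) 4 \left(-65\right) = -58 - -520 = -58 + 520 = 462$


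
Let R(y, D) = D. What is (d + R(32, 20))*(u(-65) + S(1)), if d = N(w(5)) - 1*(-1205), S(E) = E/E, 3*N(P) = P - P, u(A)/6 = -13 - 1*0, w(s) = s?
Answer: -94325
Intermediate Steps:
u(A) = -78 (u(A) = 6*(-13 - 1*0) = 6*(-13 + 0) = 6*(-13) = -78)
N(P) = 0 (N(P) = (P - P)/3 = (⅓)*0 = 0)
S(E) = 1
d = 1205 (d = 0 - 1*(-1205) = 0 + 1205 = 1205)
(d + R(32, 20))*(u(-65) + S(1)) = (1205 + 20)*(-78 + 1) = 1225*(-77) = -94325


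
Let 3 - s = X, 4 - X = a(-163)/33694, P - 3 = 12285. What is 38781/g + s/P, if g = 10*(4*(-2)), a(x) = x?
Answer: -1003535796037/2070159360 ≈ -484.76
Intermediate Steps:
P = 12288 (P = 3 + 12285 = 12288)
X = 134939/33694 (X = 4 - (-163)/33694 = 4 - 1*(-163/33694) = 4 + 163/33694 = 134939/33694 ≈ 4.0048)
s = -33857/33694 (s = 3 - 1*134939/33694 = 3 - 134939/33694 = -33857/33694 ≈ -1.0048)
g = -80 (g = 10*(-8) = -80)
38781/g + s/P = 38781/(-80) - 33857/33694/12288 = 38781*(-1/80) - 33857/33694*1/12288 = -38781/80 - 33857/414031872 = -1003535796037/2070159360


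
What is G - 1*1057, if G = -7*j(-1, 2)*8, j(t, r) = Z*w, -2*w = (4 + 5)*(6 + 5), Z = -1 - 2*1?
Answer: -9373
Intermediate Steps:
Z = -3 (Z = -1 - 2 = -3)
w = -99/2 (w = -(4 + 5)*(6 + 5)/2 = -9*11/2 = -½*99 = -99/2 ≈ -49.500)
j(t, r) = 297/2 (j(t, r) = -3*(-99/2) = 297/2)
G = -8316 (G = -7*297/2*8 = -2079/2*8 = -8316)
G - 1*1057 = -8316 - 1*1057 = -8316 - 1057 = -9373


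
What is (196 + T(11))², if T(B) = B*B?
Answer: 100489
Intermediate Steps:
T(B) = B²
(196 + T(11))² = (196 + 11²)² = (196 + 121)² = 317² = 100489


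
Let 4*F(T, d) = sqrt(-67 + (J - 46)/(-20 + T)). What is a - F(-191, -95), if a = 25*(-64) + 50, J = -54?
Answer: -1550 - I*sqrt(2961807)/844 ≈ -1550.0 - 2.0391*I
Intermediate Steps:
a = -1550 (a = -1600 + 50 = -1550)
F(T, d) = sqrt(-67 - 100/(-20 + T))/4 (F(T, d) = sqrt(-67 + (-54 - 46)/(-20 + T))/4 = sqrt(-67 - 100/(-20 + T))/4)
a - F(-191, -95) = -1550 - sqrt((1240 - 67*(-191))/(-20 - 191))/4 = -1550 - sqrt((1240 + 12797)/(-211))/4 = -1550 - sqrt(-1/211*14037)/4 = -1550 - sqrt(-14037/211)/4 = -1550 - I*sqrt(2961807)/211/4 = -1550 - I*sqrt(2961807)/844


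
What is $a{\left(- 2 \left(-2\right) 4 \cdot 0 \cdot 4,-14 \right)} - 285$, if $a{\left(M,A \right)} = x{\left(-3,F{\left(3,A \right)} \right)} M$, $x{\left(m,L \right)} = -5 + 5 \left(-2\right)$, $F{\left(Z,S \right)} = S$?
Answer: $-285$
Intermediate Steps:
$x{\left(m,L \right)} = -15$ ($x{\left(m,L \right)} = -5 - 10 = -15$)
$a{\left(M,A \right)} = - 15 M$
$a{\left(- 2 \left(-2\right) 4 \cdot 0 \cdot 4,-14 \right)} - 285 = - 15 - 2 \left(-2\right) 4 \cdot 0 \cdot 4 - 285 = - 15 - 2 \left(\left(-8\right) 0\right) 4 - 285 = - 15 \left(-2\right) 0 \cdot 4 - 285 = - 15 \cdot 0 \cdot 4 - 285 = \left(-15\right) 0 - 285 = 0 - 285 = -285$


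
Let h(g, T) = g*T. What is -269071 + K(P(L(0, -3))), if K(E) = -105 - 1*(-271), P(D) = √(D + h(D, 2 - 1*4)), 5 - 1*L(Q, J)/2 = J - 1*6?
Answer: -268905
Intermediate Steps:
L(Q, J) = 22 - 2*J (L(Q, J) = 10 - 2*(J - 1*6) = 10 - 2*(J - 6) = 10 - 2*(-6 + J) = 10 + (12 - 2*J) = 22 - 2*J)
h(g, T) = T*g
P(D) = √(-D) (P(D) = √(D + (2 - 1*4)*D) = √(D + (2 - 4)*D) = √(D - 2*D) = √(-D))
K(E) = 166 (K(E) = -105 + 271 = 166)
-269071 + K(P(L(0, -3))) = -269071 + 166 = -268905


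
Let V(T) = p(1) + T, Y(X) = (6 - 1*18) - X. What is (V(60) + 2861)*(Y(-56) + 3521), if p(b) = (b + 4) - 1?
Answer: 10427625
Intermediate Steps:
p(b) = 3 + b (p(b) = (4 + b) - 1 = 3 + b)
Y(X) = -12 - X (Y(X) = (6 - 18) - X = -12 - X)
V(T) = 4 + T (V(T) = (3 + 1) + T = 4 + T)
(V(60) + 2861)*(Y(-56) + 3521) = ((4 + 60) + 2861)*((-12 - 1*(-56)) + 3521) = (64 + 2861)*((-12 + 56) + 3521) = 2925*(44 + 3521) = 2925*3565 = 10427625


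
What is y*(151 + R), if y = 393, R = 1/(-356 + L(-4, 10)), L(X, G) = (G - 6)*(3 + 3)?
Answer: 19701483/332 ≈ 59342.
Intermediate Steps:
L(X, G) = -36 + 6*G (L(X, G) = (-6 + G)*6 = -36 + 6*G)
R = -1/332 (R = 1/(-356 + (-36 + 6*10)) = 1/(-356 + (-36 + 60)) = 1/(-356 + 24) = 1/(-332) = -1/332 ≈ -0.0030120)
y*(151 + R) = 393*(151 - 1/332) = 393*(50131/332) = 19701483/332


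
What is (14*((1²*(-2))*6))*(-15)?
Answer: 2520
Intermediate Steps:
(14*((1²*(-2))*6))*(-15) = (14*((1*(-2))*6))*(-15) = (14*(-2*6))*(-15) = (14*(-12))*(-15) = -168*(-15) = 2520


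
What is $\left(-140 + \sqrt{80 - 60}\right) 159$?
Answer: $-22260 + 318 \sqrt{5} \approx -21549.0$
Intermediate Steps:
$\left(-140 + \sqrt{80 - 60}\right) 159 = \left(-140 + \sqrt{20}\right) 159 = \left(-140 + 2 \sqrt{5}\right) 159 = -22260 + 318 \sqrt{5}$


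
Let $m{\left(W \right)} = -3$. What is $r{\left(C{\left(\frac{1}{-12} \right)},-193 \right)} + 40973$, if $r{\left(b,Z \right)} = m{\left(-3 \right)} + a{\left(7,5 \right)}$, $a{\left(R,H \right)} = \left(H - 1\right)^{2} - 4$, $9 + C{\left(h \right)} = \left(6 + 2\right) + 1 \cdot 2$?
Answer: $40982$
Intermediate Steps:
$C{\left(h \right)} = 1$ ($C{\left(h \right)} = -9 + \left(\left(6 + 2\right) + 1 \cdot 2\right) = -9 + \left(8 + 2\right) = -9 + 10 = 1$)
$a{\left(R,H \right)} = -4 + \left(-1 + H\right)^{2}$ ($a{\left(R,H \right)} = \left(-1 + H\right)^{2} - 4 = -4 + \left(-1 + H\right)^{2}$)
$r{\left(b,Z \right)} = 9$ ($r{\left(b,Z \right)} = -3 - \left(4 - \left(-1 + 5\right)^{2}\right) = -3 - \left(4 - 4^{2}\right) = -3 + \left(-4 + 16\right) = -3 + 12 = 9$)
$r{\left(C{\left(\frac{1}{-12} \right)},-193 \right)} + 40973 = 9 + 40973 = 40982$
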